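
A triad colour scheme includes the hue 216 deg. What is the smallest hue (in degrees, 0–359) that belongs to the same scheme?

A triad places three hues 120° apart.
The full set through 216° is {96°, 216°, 336°}.

96°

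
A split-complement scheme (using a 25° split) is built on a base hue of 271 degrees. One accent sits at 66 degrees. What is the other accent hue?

116°

Split-complementary hues sit 25° either side of the complement.
Complement of the base 271°: 271 + 180 = 451 → 451 − 360 = 91°
The given accent 66° is 25° one side of 91°; the other accent sits 25° the other side: 91 + 25 = 116°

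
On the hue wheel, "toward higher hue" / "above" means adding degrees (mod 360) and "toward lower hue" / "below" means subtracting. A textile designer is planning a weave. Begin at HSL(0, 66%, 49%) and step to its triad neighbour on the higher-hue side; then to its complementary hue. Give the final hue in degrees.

triadic ↑ +120°: 0 + 120 = 120°
complement +180°: 120 + 180 = 300°

300°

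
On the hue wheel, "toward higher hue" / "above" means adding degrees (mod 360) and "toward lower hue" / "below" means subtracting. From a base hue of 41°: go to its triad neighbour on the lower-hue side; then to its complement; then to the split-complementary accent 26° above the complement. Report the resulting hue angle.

307°

41 − 120 = -79 → -79 + 360 = 281°   (triadic ↓)
281 + 180 = 461 → 461 − 360 = 101°   (complement)
101 + 206 = 307°   (split-comp 26° ↑)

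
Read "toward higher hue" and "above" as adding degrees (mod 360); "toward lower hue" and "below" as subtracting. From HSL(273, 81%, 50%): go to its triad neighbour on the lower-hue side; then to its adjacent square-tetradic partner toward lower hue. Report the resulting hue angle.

triadic ↓ −120°: 273 − 120 = 153°
square ↓ −90°: 153 − 90 = 63°

63°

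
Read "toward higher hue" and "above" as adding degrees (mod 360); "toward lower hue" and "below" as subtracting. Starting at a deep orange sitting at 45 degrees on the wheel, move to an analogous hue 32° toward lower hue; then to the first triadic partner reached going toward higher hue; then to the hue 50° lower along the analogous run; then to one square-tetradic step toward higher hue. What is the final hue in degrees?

analog 32° ↓ −32°: 45 − 32 = 13°
triadic ↑ +120°: 13 + 120 = 133°
analog 50° ↓ −50°: 133 − 50 = 83°
square ↑ +90°: 83 + 90 = 173°

173°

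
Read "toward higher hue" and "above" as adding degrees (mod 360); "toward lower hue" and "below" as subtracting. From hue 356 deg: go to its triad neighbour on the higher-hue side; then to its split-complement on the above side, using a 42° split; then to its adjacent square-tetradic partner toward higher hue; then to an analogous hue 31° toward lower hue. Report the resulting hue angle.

37°

356 + 120 = 476 → 476 − 360 = 116°   (triadic ↑)
116 + 222 = 338°   (split-comp 42° ↑)
338 + 90 = 428 → 428 − 360 = 68°   (square ↑)
68 − 31 = 37°   (analog 31° ↓)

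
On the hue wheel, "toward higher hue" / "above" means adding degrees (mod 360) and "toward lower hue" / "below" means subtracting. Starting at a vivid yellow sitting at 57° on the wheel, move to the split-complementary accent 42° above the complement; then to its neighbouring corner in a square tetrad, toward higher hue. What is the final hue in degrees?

split-comp 42° ↑ +222°: 57 + 222 = 279°
square ↑ +90°: 279 + 90 = 369 → 369 − 360 = 9°

9°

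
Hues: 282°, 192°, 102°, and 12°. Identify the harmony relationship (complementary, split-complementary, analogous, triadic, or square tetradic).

square tetradic

Sort the hues: 12°, 102°, 192°, 282°.
Successive gaps around the wheel: 90°, 90°, 90°, 90°.
Four hues every 90° form a square tetradic scheme.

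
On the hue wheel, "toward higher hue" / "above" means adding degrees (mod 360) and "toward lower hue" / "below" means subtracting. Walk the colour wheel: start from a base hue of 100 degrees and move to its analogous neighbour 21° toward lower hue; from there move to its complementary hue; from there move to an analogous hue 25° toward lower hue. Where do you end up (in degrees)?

234°

−21° (analog 21° ↓): 100 − 21 = 79°
+180° (complement): 79 + 180 = 259°
−25° (analog 25° ↓): 259 − 25 = 234°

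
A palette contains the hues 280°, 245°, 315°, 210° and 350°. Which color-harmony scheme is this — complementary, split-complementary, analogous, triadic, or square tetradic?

Sort the hues: 210°, 245°, 280°, 315°, 350°.
Successive gaps around the wheel: 35°, 35°, 35°, 35°, 220°.
A run of hues at equal small steps (35°) with one large closing gap is an analogous group.

analogous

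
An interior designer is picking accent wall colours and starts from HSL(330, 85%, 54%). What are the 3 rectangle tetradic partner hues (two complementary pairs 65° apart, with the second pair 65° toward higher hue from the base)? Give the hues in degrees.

35°, 150°, 215°

A rectangular tetradic uses two complementary pairs 65° apart: offsets 0°, 65°, 180°, 245°.
330 + 65 = 395 → 395 − 360 = 35°
330 + 180 = 510 → 510 − 360 = 150°
330 + 245 = 575 → 575 − 360 = 215°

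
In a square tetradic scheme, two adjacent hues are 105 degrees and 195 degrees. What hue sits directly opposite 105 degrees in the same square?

A square tetradic scheme places four hues 90° apart; opposite corners are 180° apart.
105 + 180 = 285°

285°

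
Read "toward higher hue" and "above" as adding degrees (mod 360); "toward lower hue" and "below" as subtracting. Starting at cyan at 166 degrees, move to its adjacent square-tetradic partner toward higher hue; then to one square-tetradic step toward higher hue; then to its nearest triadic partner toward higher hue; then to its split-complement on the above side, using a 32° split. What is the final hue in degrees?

+90° (square ↑): 166 + 90 = 256°
+90° (square ↑): 256 + 90 = 346°
+120° (triadic ↑): 346 + 120 = 466 → 466 − 360 = 106°
+212° (split-comp 32° ↑): 106 + 212 = 318°

318°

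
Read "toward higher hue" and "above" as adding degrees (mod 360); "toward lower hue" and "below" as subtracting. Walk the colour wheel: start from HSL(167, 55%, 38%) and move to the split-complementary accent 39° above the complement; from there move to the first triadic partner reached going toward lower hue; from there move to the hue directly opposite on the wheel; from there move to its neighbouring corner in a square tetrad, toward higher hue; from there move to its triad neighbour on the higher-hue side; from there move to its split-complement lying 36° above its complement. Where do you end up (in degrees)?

167 + 219 = 386 → 386 − 360 = 26°   (split-comp 39° ↑)
26 − 120 = -94 → -94 + 360 = 266°   (triadic ↓)
266 + 180 = 446 → 446 − 360 = 86°   (complement)
86 + 90 = 176°   (square ↑)
176 + 120 = 296°   (triadic ↑)
296 + 216 = 512 → 512 − 360 = 152°   (split-comp 36° ↑)

152°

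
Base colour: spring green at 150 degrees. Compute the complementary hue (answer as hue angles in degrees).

The complement sits 180° across the wheel.
150 + 180 = 330°

330°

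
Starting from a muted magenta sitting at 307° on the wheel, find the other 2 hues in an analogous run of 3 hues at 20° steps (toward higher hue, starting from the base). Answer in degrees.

Analogous hues sit every 20° along the wheel.
307 + 20 = 327°
307 + 40 = 347°

327° and 347°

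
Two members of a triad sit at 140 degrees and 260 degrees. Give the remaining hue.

A triad spaces three hues 120° apart.
The full set is {20°, 140°, 260°}.

20°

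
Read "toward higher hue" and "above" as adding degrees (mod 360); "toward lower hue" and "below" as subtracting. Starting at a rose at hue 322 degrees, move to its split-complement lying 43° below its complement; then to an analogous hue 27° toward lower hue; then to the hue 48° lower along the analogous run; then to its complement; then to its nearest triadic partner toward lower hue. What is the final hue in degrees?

322 + 137 = 459 → 459 − 360 = 99°   (split-comp 43° ↓)
99 − 27 = 72°   (analog 27° ↓)
72 − 48 = 24°   (analog 48° ↓)
24 + 180 = 204°   (complement)
204 − 120 = 84°   (triadic ↓)

84°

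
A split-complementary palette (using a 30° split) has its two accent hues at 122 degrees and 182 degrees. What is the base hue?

The accents sit 30° either side of the complement, so the complement is their short-arc midpoint on the wheel.
Short-arc midpoint of 122° and 182°: 152°.
Base is 180° from the complement: 152 − 180 = -28 → -28 + 360 = 332°

332°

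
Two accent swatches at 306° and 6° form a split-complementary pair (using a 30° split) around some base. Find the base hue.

The accents sit 30° either side of the complement, so the complement is their short-arc midpoint on the wheel.
Short-arc midpoint of 306° and 6°: 336°.
Base is 180° from the complement: 336 − 180 = 156°

156°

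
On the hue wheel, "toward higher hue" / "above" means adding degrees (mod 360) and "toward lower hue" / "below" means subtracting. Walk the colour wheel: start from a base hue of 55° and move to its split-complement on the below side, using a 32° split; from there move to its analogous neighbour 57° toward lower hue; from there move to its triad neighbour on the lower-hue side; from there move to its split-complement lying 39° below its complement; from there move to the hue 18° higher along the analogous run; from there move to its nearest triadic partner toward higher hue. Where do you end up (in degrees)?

305°

55 + 148 = 203°   (split-comp 32° ↓)
203 − 57 = 146°   (analog 57° ↓)
146 − 120 = 26°   (triadic ↓)
26 + 141 = 167°   (split-comp 39° ↓)
167 + 18 = 185°   (analog 18° ↑)
185 + 120 = 305°   (triadic ↑)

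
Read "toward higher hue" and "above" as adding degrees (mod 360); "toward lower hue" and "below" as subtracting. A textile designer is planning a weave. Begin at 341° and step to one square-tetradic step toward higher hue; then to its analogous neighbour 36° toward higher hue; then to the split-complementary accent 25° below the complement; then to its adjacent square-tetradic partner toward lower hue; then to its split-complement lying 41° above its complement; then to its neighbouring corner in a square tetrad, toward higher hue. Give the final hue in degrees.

123°

341 + 90 = 431 → 431 − 360 = 71°   (square ↑)
71 + 36 = 107°   (analog 36° ↑)
107 + 155 = 262°   (split-comp 25° ↓)
262 − 90 = 172°   (square ↓)
172 + 221 = 393 → 393 − 360 = 33°   (split-comp 41° ↑)
33 + 90 = 123°   (square ↑)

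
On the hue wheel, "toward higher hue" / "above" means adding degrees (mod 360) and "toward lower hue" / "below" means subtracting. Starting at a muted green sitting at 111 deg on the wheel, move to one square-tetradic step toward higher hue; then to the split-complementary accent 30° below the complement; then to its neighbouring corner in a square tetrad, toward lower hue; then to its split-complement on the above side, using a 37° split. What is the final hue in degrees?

111 + 90 = 201°   (square ↑)
201 + 150 = 351°   (split-comp 30° ↓)
351 − 90 = 261°   (square ↓)
261 + 217 = 478 → 478 − 360 = 118°   (split-comp 37° ↑)

118°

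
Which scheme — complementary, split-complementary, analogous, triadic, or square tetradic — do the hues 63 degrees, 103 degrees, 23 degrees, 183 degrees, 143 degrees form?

Sort the hues: 23°, 63°, 103°, 143°, 183°.
Successive gaps around the wheel: 40°, 40°, 40°, 40°, 200°.
A run of hues at equal small steps (40°) with one large closing gap is an analogous group.

analogous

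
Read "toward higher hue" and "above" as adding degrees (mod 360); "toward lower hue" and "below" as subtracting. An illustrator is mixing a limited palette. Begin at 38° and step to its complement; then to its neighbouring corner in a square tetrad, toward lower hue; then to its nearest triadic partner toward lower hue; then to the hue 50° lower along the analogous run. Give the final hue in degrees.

318°

38 + 180 = 218°   (complement)
218 − 90 = 128°   (square ↓)
128 − 120 = 8°   (triadic ↓)
8 − 50 = -42 → -42 + 360 = 318°   (analog 50° ↓)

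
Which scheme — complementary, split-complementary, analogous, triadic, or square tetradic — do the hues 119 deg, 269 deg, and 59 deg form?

split-complementary

Sort the hues: 59°, 119°, 269°.
Successive gaps around the wheel: 60°, 150°, 150°.
Two 150° gaps and one 60° gap — a base hue opposite a pair of accents 30° either side of its complement — is the split-complementary pattern.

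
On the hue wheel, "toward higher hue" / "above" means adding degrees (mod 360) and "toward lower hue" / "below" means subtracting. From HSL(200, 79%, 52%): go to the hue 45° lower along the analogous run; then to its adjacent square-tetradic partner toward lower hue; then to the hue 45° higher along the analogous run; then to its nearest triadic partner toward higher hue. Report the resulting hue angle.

230°

analog 45° ↓ −45°: 200 − 45 = 155°
square ↓ −90°: 155 − 90 = 65°
analog 45° ↑ +45°: 65 + 45 = 110°
triadic ↑ +120°: 110 + 120 = 230°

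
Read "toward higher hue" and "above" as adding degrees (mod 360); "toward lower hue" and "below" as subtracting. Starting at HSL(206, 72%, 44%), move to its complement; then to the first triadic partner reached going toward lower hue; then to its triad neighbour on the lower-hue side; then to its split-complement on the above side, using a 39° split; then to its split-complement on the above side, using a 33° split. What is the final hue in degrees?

218°

+180° (complement): 206 + 180 = 386 → 386 − 360 = 26°
−120° (triadic ↓): 26 − 120 = -94 → -94 + 360 = 266°
−120° (triadic ↓): 266 − 120 = 146°
+219° (split-comp 39° ↑): 146 + 219 = 365 → 365 − 360 = 5°
+213° (split-comp 33° ↑): 5 + 213 = 218°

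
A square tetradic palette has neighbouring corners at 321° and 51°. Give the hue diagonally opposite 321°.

141°

A square tetradic scheme places four hues 90° apart; opposite corners are 180° apart.
321 + 180 = 501 → 501 − 360 = 141°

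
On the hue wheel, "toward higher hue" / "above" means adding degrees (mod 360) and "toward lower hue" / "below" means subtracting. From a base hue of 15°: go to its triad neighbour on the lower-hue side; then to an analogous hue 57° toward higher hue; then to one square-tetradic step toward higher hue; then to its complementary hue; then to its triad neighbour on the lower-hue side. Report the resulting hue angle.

102°

triadic ↓ −120°: 15 − 120 = -105 → -105 + 360 = 255°
analog 57° ↑ +57°: 255 + 57 = 312°
square ↑ +90°: 312 + 90 = 402 → 402 − 360 = 42°
complement +180°: 42 + 180 = 222°
triadic ↓ −120°: 222 − 120 = 102°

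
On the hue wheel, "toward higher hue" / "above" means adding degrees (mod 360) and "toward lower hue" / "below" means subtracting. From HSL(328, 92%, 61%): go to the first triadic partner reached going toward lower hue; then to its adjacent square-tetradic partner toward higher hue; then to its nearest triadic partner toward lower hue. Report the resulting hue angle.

178°

triadic ↓ −120°: 328 − 120 = 208°
square ↑ +90°: 208 + 90 = 298°
triadic ↓ −120°: 298 − 120 = 178°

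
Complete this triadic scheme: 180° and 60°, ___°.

A triad places three hues 120° apart.
The full set through 60° is {60°, 180°, 300°}.
Given {60°, 180°}, the missing hue is 300°.

300°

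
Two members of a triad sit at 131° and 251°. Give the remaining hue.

11°

A triad spaces three hues 120° apart.
The full set is {11°, 131°, 251°}.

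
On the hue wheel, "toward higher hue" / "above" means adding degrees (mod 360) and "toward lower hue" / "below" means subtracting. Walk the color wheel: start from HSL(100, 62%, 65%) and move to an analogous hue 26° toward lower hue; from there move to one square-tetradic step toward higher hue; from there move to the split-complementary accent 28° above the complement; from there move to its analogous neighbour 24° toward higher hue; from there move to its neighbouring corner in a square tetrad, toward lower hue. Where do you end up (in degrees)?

analog 26° ↓ −26°: 100 − 26 = 74°
square ↑ +90°: 74 + 90 = 164°
split-comp 28° ↑ +208°: 164 + 208 = 372 → 372 − 360 = 12°
analog 24° ↑ +24°: 12 + 24 = 36°
square ↓ −90°: 36 − 90 = -54 → -54 + 360 = 306°

306°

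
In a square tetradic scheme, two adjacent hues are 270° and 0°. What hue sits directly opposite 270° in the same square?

A square tetradic scheme places four hues 90° apart; opposite corners are 180° apart.
270 + 180 = 450 → 450 − 360 = 90°

90°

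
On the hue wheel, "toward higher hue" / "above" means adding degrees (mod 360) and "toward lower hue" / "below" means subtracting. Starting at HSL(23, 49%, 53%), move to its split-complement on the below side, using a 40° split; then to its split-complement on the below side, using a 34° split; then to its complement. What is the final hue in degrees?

129°

split-comp 40° ↓ +140°: 23 + 140 = 163°
split-comp 34° ↓ +146°: 163 + 146 = 309°
complement +180°: 309 + 180 = 489 → 489 − 360 = 129°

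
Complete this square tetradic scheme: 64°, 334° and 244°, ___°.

A square tetradic scheme places four hues every 90°.
The full set through 64° is {64°, 154°, 244°, 334°}.
Given {64°, 244°, 334°}, the missing hue is 154°.

154°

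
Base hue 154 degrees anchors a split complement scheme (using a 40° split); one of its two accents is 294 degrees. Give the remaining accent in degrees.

14°

Split-complementary hues sit 40° either side of the complement.
Complement of the base 154°: 154 + 180 = 334°
The given accent 294° is 40° one side of 334°; the other accent sits 40° the other side: 334 + 40 = 374 → 374 − 360 = 14°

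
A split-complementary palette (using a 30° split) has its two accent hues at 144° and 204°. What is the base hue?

354°

The accents sit 30° either side of the complement, so the complement is their short-arc midpoint on the wheel.
Short-arc midpoint of 144° and 204°: 174°.
Base is 180° from the complement: 174 − 180 = -6 → -6 + 360 = 354°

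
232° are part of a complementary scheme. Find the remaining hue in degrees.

The complement sits 180° across the wheel.
The full set through 232° is {52°, 232°}.
Given {232°}, the missing hue is 52°.

52°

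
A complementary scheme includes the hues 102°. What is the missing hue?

282°

The complement sits 180° across the wheel.
The full set through 102° is {102°, 282°}.
Given {102°}, the missing hue is 282°.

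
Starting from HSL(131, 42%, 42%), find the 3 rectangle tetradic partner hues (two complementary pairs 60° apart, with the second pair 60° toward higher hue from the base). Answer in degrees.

191°, 311°, 11°

A rectangular tetradic uses two complementary pairs 60° apart: offsets 0°, 60°, 180°, 240°.
131 + 60 = 191°
131 + 180 = 311°
131 + 240 = 371 → 371 − 360 = 11°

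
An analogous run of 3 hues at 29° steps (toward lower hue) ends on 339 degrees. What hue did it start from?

2 steps of 29° (toward lower hue) give a net shift of −58°.
Start = end − shift: 339 + 58 = 397 → 397 − 360 = 37°

37°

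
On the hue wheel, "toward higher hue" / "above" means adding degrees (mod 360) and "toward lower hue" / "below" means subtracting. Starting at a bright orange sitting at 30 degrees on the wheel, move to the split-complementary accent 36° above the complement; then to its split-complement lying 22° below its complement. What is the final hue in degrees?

+216° (split-comp 36° ↑): 30 + 216 = 246°
+158° (split-comp 22° ↓): 246 + 158 = 404 → 404 − 360 = 44°

44°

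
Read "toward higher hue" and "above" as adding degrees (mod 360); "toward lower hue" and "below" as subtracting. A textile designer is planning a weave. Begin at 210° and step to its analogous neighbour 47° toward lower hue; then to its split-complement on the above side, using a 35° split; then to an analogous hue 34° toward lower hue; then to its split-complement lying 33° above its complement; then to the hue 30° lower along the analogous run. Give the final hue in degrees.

analog 47° ↓ −47°: 210 − 47 = 163°
split-comp 35° ↑ +215°: 163 + 215 = 378 → 378 − 360 = 18°
analog 34° ↓ −34°: 18 − 34 = -16 → -16 + 360 = 344°
split-comp 33° ↑ +213°: 344 + 213 = 557 → 557 − 360 = 197°
analog 30° ↓ −30°: 197 − 30 = 167°

167°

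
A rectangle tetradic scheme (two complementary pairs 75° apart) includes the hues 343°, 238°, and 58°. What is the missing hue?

A rectangular tetradic uses two complementary pairs 75° apart: offsets 0°, 75°, 180°, 255°.
Among {58°, 238°, 343°}, 58° and 238° are a 180° pair.
The remaining hue 343° needs its own complement: 343 + 180 = 523 → 523 − 360 = 163°

163°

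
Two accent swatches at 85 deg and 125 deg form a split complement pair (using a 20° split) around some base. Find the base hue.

The accents sit 20° either side of the complement, so the complement is their short-arc midpoint on the wheel.
Short-arc midpoint of 85° and 125°: 105°.
Base is 180° from the complement: 105 − 180 = -75 → -75 + 360 = 285°

285°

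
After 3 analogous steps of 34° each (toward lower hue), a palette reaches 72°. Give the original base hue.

3 steps of 34° (toward lower hue) give a net shift of −102°.
Start = end − shift: 72 + 102 = 174°

174°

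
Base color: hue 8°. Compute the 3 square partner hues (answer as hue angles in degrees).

A square tetradic scheme places four hues every 90°.
8 + 90 = 98°
8 + 180 = 188°
8 + 270 = 278°

98°, 188°, 278°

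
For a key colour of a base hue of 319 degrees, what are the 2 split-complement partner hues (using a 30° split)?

Complement of 319 degrees: 319 + 180 = 499 → 499 − 360 = 139°
139 − 30 = 109°
139 + 30 = 169°

109° and 169°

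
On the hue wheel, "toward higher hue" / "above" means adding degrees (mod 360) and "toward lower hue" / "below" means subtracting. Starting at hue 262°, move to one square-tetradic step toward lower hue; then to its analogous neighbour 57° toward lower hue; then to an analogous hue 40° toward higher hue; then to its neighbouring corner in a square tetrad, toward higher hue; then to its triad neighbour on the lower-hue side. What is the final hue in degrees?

262 − 90 = 172°   (square ↓)
172 − 57 = 115°   (analog 57° ↓)
115 + 40 = 155°   (analog 40° ↑)
155 + 90 = 245°   (square ↑)
245 − 120 = 125°   (triadic ↓)

125°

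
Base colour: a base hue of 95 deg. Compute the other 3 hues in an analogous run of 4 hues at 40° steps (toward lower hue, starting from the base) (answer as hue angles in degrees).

55°, 15° and 335°

Analogous hues sit every 40° along the wheel.
95 − 40 = 55°
95 − 80 = 15°
95 − 120 = -25 → -25 + 360 = 335°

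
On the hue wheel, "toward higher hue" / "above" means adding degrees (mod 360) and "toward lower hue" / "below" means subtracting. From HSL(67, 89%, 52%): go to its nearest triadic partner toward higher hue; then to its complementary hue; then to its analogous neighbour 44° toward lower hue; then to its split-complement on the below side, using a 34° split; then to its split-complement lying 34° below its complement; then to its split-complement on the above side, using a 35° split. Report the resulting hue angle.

triadic ↑ +120°: 67 + 120 = 187°
complement +180°: 187 + 180 = 367 → 367 − 360 = 7°
analog 44° ↓ −44°: 7 − 44 = -37 → -37 + 360 = 323°
split-comp 34° ↓ +146°: 323 + 146 = 469 → 469 − 360 = 109°
split-comp 34° ↓ +146°: 109 + 146 = 255°
split-comp 35° ↑ +215°: 255 + 215 = 470 → 470 − 360 = 110°

110°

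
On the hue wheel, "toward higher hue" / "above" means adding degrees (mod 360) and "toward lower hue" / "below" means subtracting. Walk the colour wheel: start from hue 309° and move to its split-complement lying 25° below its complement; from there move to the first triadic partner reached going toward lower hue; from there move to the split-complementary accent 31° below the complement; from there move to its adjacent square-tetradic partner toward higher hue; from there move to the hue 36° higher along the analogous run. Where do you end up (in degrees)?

259°

309 + 155 = 464 → 464 − 360 = 104°   (split-comp 25° ↓)
104 − 120 = -16 → -16 + 360 = 344°   (triadic ↓)
344 + 149 = 493 → 493 − 360 = 133°   (split-comp 31° ↓)
133 + 90 = 223°   (square ↑)
223 + 36 = 259°   (analog 36° ↑)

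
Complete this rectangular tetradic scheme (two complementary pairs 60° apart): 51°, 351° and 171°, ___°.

231°

A rectangular tetradic uses two complementary pairs 60° apart: offsets 0°, 60°, 180°, 240°.
Among {51°, 171°, 351°}, 351° and 171° are a 180° pair.
The remaining hue 51° needs its own complement: 51 + 180 = 231°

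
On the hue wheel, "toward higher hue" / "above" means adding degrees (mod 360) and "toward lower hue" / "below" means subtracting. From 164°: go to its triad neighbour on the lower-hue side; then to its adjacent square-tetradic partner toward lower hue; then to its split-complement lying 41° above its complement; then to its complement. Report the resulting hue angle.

355°

164 − 120 = 44°   (triadic ↓)
44 − 90 = -46 → -46 + 360 = 314°   (square ↓)
314 + 221 = 535 → 535 − 360 = 175°   (split-comp 41° ↑)
175 + 180 = 355°   (complement)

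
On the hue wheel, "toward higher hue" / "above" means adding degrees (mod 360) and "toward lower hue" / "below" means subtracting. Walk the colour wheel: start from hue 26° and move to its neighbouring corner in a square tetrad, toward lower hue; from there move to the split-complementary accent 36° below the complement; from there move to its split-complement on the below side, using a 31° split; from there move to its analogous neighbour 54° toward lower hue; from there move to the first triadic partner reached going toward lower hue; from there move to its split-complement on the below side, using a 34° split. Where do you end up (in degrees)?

square ↓ −90°: 26 − 90 = -64 → -64 + 360 = 296°
split-comp 36° ↓ +144°: 296 + 144 = 440 → 440 − 360 = 80°
split-comp 31° ↓ +149°: 80 + 149 = 229°
analog 54° ↓ −54°: 229 − 54 = 175°
triadic ↓ −120°: 175 − 120 = 55°
split-comp 34° ↓ +146°: 55 + 146 = 201°

201°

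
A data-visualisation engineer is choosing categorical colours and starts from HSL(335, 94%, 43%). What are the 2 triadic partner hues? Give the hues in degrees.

A triad places three hues 120° apart.
335 + 120 = 455 → 455 − 360 = 95°
335 + 240 = 575 → 575 − 360 = 215°

95° and 215°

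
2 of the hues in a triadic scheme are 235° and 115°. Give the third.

355°

A triad places three hues 120° apart.
The full set through 115° is {115°, 235°, 355°}.
Given {115°, 235°}, the missing hue is 355°.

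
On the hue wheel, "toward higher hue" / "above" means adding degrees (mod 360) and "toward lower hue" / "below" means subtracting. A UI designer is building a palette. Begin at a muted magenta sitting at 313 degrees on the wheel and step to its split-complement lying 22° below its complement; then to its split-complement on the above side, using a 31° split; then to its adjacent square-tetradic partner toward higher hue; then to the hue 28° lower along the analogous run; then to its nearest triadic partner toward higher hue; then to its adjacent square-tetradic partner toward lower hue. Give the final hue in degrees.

54°

+158° (split-comp 22° ↓): 313 + 158 = 471 → 471 − 360 = 111°
+211° (split-comp 31° ↑): 111 + 211 = 322°
+90° (square ↑): 322 + 90 = 412 → 412 − 360 = 52°
−28° (analog 28° ↓): 52 − 28 = 24°
+120° (triadic ↑): 24 + 120 = 144°
−90° (square ↓): 144 − 90 = 54°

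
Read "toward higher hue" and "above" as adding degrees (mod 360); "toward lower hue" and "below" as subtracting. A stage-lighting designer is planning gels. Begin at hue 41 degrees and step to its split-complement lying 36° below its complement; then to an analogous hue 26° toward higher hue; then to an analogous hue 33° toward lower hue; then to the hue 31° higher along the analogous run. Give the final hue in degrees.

209°

split-comp 36° ↓ +144°: 41 + 144 = 185°
analog 26° ↑ +26°: 185 + 26 = 211°
analog 33° ↓ −33°: 211 − 33 = 178°
analog 31° ↑ +31°: 178 + 31 = 209°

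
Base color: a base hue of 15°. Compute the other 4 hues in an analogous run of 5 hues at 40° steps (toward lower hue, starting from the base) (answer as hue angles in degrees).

335°, 295°, 255° and 215°

Analogous hues sit every 40° along the wheel.
15 − 40 = -25 → -25 + 360 = 335°
15 − 80 = -65 → -65 + 360 = 295°
15 − 120 = -105 → -105 + 360 = 255°
15 − 160 = -145 → -145 + 360 = 215°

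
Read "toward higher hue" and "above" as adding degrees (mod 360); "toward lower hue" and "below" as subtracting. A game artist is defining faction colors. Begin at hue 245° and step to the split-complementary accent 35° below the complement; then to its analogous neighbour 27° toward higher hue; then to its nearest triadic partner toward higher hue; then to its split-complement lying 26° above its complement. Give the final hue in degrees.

23°

245 + 145 = 390 → 390 − 360 = 30°   (split-comp 35° ↓)
30 + 27 = 57°   (analog 27° ↑)
57 + 120 = 177°   (triadic ↑)
177 + 206 = 383 → 383 − 360 = 23°   (split-comp 26° ↑)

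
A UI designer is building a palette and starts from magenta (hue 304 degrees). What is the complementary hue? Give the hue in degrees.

The complement sits 180° across the wheel.
304 + 180 = 484 → 484 − 360 = 124°

124°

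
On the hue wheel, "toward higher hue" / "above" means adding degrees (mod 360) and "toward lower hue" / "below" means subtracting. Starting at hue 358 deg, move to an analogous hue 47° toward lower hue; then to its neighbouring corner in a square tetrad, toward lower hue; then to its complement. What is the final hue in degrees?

41°

358 − 47 = 311°   (analog 47° ↓)
311 − 90 = 221°   (square ↓)
221 + 180 = 401 → 401 − 360 = 41°   (complement)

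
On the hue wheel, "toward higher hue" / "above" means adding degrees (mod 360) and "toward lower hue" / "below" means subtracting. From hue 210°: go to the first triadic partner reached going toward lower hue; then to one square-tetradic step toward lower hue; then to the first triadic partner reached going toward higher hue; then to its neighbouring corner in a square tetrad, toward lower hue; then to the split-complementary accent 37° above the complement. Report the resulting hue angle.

247°

−120° (triadic ↓): 210 − 120 = 90°
−90° (square ↓): 90 − 90 = 0°
+120° (triadic ↑): 0 + 120 = 120°
−90° (square ↓): 120 − 90 = 30°
+217° (split-comp 37° ↑): 30 + 217 = 247°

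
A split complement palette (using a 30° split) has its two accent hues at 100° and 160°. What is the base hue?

The accents sit 30° either side of the complement, so the complement is their short-arc midpoint on the wheel.
Short-arc midpoint of 100° and 160°: 130°.
Base is 180° from the complement: 130 − 180 = -50 → -50 + 360 = 310°

310°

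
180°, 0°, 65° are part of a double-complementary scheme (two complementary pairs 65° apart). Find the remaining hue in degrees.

245°

A rectangular tetradic uses two complementary pairs 65° apart: offsets 0°, 65°, 180°, 245°.
Among {0°, 65°, 180°}, 0° and 180° are a 180° pair.
The remaining hue 65° needs its own complement: 65 + 180 = 245°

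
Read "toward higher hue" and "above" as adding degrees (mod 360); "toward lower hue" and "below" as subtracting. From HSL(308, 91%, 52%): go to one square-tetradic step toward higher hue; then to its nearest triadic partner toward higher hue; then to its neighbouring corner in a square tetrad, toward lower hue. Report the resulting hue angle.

square ↑ +90°: 308 + 90 = 398 → 398 − 360 = 38°
triadic ↑ +120°: 38 + 120 = 158°
square ↓ −90°: 158 − 90 = 68°

68°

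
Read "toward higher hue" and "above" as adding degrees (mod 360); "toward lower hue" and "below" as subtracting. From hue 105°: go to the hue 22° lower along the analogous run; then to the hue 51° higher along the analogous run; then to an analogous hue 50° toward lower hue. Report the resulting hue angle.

−22° (analog 22° ↓): 105 − 22 = 83°
+51° (analog 51° ↑): 83 + 51 = 134°
−50° (analog 50° ↓): 134 − 50 = 84°

84°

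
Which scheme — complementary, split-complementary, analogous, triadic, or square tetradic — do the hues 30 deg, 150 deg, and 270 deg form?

triadic

Sort the hues: 30°, 150°, 270°.
Successive gaps around the wheel: 120°, 120°, 120°.
Three hues equally spaced 120° apart form a triad.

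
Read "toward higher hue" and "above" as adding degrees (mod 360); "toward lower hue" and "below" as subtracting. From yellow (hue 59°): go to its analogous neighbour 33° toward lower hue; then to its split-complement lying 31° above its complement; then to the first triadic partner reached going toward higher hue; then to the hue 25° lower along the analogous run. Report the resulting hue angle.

332°

analog 33° ↓ −33°: 59 − 33 = 26°
split-comp 31° ↑ +211°: 26 + 211 = 237°
triadic ↑ +120°: 237 + 120 = 357°
analog 25° ↓ −25°: 357 − 25 = 332°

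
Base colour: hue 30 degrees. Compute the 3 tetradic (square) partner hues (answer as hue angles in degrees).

A square tetradic scheme places four hues every 90°.
30 + 90 = 120°
30 + 180 = 210°
30 + 270 = 300°

120°, 210° and 300°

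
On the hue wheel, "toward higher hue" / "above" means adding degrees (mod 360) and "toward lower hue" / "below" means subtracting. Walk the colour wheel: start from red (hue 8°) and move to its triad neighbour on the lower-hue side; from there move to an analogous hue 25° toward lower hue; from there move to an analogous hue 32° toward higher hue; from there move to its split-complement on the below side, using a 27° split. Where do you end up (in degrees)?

48°

triadic ↓ −120°: 8 − 120 = -112 → -112 + 360 = 248°
analog 25° ↓ −25°: 248 − 25 = 223°
analog 32° ↑ +32°: 223 + 32 = 255°
split-comp 27° ↓ +153°: 255 + 153 = 408 → 408 − 360 = 48°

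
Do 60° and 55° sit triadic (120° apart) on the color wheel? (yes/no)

Angular distance: |60 − 55| = 5 = 5°.
Triadic (120° apart) requires 120°.

no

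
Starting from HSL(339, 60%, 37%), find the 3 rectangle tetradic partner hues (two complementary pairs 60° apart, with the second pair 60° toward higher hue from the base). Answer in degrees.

39°, 159° and 219°

A rectangular tetradic uses two complementary pairs 60° apart: offsets 0°, 60°, 180°, 240°.
339 + 60 = 399 → 399 − 360 = 39°
339 + 180 = 519 → 519 − 360 = 159°
339 + 240 = 579 → 579 − 360 = 219°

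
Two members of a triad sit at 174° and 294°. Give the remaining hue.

54°

A triad spaces three hues 120° apart.
The full set is {54°, 174°, 294°}.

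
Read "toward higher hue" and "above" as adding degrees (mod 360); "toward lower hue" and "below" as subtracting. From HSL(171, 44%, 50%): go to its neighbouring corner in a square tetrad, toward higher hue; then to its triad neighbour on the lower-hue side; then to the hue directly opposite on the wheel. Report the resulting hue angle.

321°

171 + 90 = 261°   (square ↑)
261 − 120 = 141°   (triadic ↓)
141 + 180 = 321°   (complement)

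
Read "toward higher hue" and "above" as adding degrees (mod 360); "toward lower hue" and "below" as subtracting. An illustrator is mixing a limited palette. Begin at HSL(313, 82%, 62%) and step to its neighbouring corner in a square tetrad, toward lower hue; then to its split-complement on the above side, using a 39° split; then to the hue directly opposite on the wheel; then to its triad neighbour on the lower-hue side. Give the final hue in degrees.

square ↓ −90°: 313 − 90 = 223°
split-comp 39° ↑ +219°: 223 + 219 = 442 → 442 − 360 = 82°
complement +180°: 82 + 180 = 262°
triadic ↓ −120°: 262 − 120 = 142°

142°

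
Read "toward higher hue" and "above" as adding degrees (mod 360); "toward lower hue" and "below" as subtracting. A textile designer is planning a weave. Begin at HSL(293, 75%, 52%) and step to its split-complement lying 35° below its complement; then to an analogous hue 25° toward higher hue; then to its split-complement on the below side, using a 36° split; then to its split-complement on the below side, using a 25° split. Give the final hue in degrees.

293 + 145 = 438 → 438 − 360 = 78°   (split-comp 35° ↓)
78 + 25 = 103°   (analog 25° ↑)
103 + 144 = 247°   (split-comp 36° ↓)
247 + 155 = 402 → 402 − 360 = 42°   (split-comp 25° ↓)

42°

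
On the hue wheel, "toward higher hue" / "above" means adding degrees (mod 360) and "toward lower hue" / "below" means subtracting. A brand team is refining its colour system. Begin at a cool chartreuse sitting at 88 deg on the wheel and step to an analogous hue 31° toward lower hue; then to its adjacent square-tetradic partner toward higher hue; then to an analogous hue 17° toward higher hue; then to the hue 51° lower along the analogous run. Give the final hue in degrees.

88 − 31 = 57°   (analog 31° ↓)
57 + 90 = 147°   (square ↑)
147 + 17 = 164°   (analog 17° ↑)
164 − 51 = 113°   (analog 51° ↓)

113°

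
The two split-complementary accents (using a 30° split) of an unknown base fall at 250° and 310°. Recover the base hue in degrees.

100°

The accents sit 30° either side of the complement, so the complement is their short-arc midpoint on the wheel.
Short-arc midpoint of 250° and 310°: 280°.
Base is 180° from the complement: 280 − 180 = 100°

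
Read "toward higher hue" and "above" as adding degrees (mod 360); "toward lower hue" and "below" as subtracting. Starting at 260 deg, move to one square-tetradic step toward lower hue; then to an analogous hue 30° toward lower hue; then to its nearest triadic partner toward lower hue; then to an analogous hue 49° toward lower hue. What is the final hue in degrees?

square ↓ −90°: 260 − 90 = 170°
analog 30° ↓ −30°: 170 − 30 = 140°
triadic ↓ −120°: 140 − 120 = 20°
analog 49° ↓ −49°: 20 − 49 = -29 → -29 + 360 = 331°

331°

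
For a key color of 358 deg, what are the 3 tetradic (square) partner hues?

A square tetradic scheme places four hues every 90°.
358 + 90 = 448 → 448 − 360 = 88°
358 + 180 = 538 → 538 − 360 = 178°
358 + 270 = 628 → 628 − 360 = 268°

88°, 178°, and 268°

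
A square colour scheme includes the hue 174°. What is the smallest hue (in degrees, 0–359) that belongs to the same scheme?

84°

A square tetradic scheme places four hues every 90°.
The full set through 174° is {84°, 174°, 264°, 354°}.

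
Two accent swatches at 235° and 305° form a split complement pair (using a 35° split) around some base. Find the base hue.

The accents sit 35° either side of the complement, so the complement is their short-arc midpoint on the wheel.
Short-arc midpoint of 235° and 305°: 270°.
Base is 180° from the complement: 270 − 180 = 90°

90°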